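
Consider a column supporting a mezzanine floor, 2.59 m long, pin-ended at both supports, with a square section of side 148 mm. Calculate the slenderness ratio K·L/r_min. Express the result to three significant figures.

λ ≈ 60.6

I = a⁴/12 = 148⁴/12 = 3.998×10^7 mm⁴
A = 2.190×10^4 mm²;  r_min = √(I/A) = √(3.998×10^7/2.190×10^4) = 42.72 mm
L_e = K·L = 1 × 2.59 m = 2.590 m = 2590.0 mm
λ = L_e / r_min = 2590.0 / 42.72 = 60.6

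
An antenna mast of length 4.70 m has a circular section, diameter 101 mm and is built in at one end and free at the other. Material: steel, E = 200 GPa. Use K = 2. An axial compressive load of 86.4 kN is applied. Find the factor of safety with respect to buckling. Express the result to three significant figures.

n ≈ 1.32

I = πd⁴/64 = π×101⁴/64 = 5.108×10^6 mm⁴
I = 5.108×10^6 mm⁴ = 5.108×10^-6 m⁴
Effective length L_e = K·L = 2 × 4.70 = 9.400 m
P_cr = π²EI / L_e² = π² × 200×10⁹ × 5.108×10^-6 / 9.400² = 1.141×10^5 N
Factor of safety n = P_cr / P = 114.11 / 86.4 = 1.32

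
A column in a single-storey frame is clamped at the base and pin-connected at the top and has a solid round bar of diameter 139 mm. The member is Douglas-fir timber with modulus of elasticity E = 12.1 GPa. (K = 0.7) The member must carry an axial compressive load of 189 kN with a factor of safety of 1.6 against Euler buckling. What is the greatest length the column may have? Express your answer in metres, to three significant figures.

I = πd⁴/64 = π×139⁴/64 = 1.832×10^7 mm⁴
I = 1.832×10^-5 m⁴
Required critical load P_cr = n·P = 1.6 × 189 = 302.4 kN = 3.024×10^5 N
From P_cr = π²EI/(K·L)²:  L = (1/K)·√(π²EI/P_cr) = (1/0.7)·√(π²×1.21×10^10×1.832×10^-5/3.024×10^5)
L = 3.84 m

L_max ≈ 3.84 m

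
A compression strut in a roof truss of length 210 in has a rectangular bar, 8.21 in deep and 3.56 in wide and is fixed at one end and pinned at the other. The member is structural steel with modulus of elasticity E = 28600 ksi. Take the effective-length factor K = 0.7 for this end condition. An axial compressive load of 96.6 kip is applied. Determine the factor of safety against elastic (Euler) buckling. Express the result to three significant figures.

n ≈ 4.17

Buckling occurs about the weak axis: I_min = h·b³/12 with b = 3.56 in (the shorter side).
I_min = 8.21×3.56³/12 = 30.87 in⁴
Effective length L_e = K·L = 0.7 × 210 = 147.0 in
P_cr = π²EI / L_e² = π² × 28600×10³ × 30.87 / 147.0² = 4.032×10^5 lb
Factor of safety n = P_cr / P = 403.22 / 96.6 = 4.17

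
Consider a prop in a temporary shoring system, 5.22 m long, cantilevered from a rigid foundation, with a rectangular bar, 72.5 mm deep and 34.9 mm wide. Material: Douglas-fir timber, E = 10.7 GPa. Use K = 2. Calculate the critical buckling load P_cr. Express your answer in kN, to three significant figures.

Buckling occurs about the weak axis: I_min = h·b³/12 with b = 34.9 mm (the shorter side).
I_min = 72.5×34.9³/12 = 2.568×10^5 mm⁴
I = 2.568×10^5 mm⁴ = 2.568×10^-7 m⁴
Effective length L_e = K·L = 2 × 5.22 = 10.44 m
P_cr = π²EI / L_e² = π² × 10.7×10⁹ × 2.568×10^-7 / 10.44² = 248.8 N

P_cr ≈ 0.249 kN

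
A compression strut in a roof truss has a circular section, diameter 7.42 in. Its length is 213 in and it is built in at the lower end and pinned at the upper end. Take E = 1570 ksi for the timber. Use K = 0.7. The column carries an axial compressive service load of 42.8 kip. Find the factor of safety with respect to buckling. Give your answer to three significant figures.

n ≈ 2.42

I = πd⁴/64 = π×7.42⁴/64 = 148.8 in⁴
Effective length L_e = K·L = 0.7 × 213 = 149.1 in
P_cr = π²EI / L_e² = π² × 1570×10³ × 148.8 / 149.1² = 1.037×10^5 lb
Factor of safety n = P_cr / P = 103.71 / 42.8 = 2.42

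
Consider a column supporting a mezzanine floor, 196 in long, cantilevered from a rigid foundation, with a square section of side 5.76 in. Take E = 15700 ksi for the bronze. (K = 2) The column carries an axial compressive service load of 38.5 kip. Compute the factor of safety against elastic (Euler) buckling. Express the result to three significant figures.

I = a⁴/12 = 5.76⁴/12 = 91.73 in⁴
Effective length L_e = K·L = 2 × 196 = 392.0 in
P_cr = π²EI / L_e² = π² × 15700×10³ × 91.73 / 392.0² = 9.250×10^4 lb
Factor of safety n = P_cr / P = 92.499 / 38.5 = 2.40

n ≈ 2.40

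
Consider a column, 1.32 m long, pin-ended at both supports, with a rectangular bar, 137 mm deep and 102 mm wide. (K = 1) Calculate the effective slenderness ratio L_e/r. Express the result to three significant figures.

For a rectangle r_min = b/√12 = 102/√12 = 29.44 mm
L_e = K·L = 1 × 1.32 m = 1.320 m = 1320.0 mm
λ = L_e / r_min = 1320.0 / 29.44 = 44.8

λ ≈ 44.8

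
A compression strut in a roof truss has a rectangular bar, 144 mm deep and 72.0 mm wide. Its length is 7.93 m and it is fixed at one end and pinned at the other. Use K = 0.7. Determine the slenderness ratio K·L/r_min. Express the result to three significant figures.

For a rectangle r_min = b/√12 = 72.0/√12 = 20.78 mm
L_e = K·L = 0.7 × 7.93 m = 5.551 m = 5551.0 mm
λ = L_e / r_min = 5551.0 / 20.78 = 267

λ ≈ 267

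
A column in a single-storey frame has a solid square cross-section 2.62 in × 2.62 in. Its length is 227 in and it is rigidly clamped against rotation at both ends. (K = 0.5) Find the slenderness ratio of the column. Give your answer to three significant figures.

For a square r = a/√12 = 2.62/√12 = 0.7563 in
L_e = K·L = 0.5 × 227 = 113.5 in
λ = L_e / r_min = 113.50 / 0.7563 = 150

λ ≈ 150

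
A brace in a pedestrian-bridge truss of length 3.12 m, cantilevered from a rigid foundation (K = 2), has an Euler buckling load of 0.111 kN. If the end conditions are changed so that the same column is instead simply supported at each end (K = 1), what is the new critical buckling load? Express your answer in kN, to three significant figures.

P_cr ≈ 0.444 kN

P_cr ∝ 1/K², so P_cr,new = P_cr,old × (K_old/K_new)² = 0.111 × (2/1)²
= 0.111 × 4.000 = 0.444 kN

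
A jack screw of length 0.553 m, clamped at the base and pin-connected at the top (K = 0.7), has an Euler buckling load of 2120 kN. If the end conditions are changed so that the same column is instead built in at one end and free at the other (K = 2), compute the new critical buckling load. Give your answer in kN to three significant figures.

P_cr ≈ 260 kN

P_cr ∝ 1/K², so P_cr,new = P_cr,old × (K_old/K_new)² = 2120 × (0.7/2)²
= 2120 × 0.1225 = 260 kN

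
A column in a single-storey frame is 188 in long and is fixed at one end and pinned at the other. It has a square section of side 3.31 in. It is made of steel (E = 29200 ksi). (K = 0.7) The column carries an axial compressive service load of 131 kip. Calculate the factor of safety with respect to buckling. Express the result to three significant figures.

n ≈ 1.27

I = a⁴/12 = 3.31⁴/12 = 10.00 in⁴
Effective length L_e = K·L = 0.7 × 188 = 131.6 in
P_cr = π²EI / L_e² = π² × 29200×10³ × 10.00 / 131.6² = 1.665×10^5 lb
Factor of safety n = P_cr / P = 166.46 / 131 = 1.27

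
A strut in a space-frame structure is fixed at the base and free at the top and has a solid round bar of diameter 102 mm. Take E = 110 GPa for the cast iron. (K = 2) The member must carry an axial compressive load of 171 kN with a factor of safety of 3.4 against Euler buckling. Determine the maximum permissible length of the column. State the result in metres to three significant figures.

I = πd⁴/64 = π×102⁴/64 = 5.313×10^6 mm⁴
I = 5.313×10^-6 m⁴
Required critical load P_cr = n·P = 3.4 × 171 = 581.4 kN = 5.814×10^5 N
From P_cr = π²EI/(K·L)²:  L = (1/K)·√(π²EI/P_cr) = (1/2)·√(π²×1.10×10^11×5.313×10^-6/5.814×10^5)
L = 1.57 m

L_max ≈ 1.57 m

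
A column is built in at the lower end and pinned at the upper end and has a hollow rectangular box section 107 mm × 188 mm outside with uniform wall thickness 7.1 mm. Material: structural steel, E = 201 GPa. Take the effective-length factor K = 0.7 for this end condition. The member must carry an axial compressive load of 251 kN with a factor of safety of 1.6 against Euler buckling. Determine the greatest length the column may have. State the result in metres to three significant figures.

L_max ≈ 8.76 m

Inner dimensions: h_i = 188 − 2×7.1 = 173.8 mm, b_i = 107 − 2×7.1 = 92.80 mm
Weak-axis I_min = (h_o·b_o³ − h_i·b_i³)/12 with b_o = 107, b_i = 92.80 mm (shorter outer/inner sides).
I_min = (188×107³ − 173.8×92.80³)/12 = 7.618×10^6 mm⁴
I = 7.618×10^-6 m⁴
Required critical load P_cr = n·P = 1.6 × 251 = 401.6 kN = 4.016×10^5 N
From P_cr = π²EI/(K·L)²:  L = (1/K)·√(π²EI/P_cr) = (1/0.7)·√(π²×2.01×10^11×7.618×10^-6/4.016×10^5)
L = 8.76 m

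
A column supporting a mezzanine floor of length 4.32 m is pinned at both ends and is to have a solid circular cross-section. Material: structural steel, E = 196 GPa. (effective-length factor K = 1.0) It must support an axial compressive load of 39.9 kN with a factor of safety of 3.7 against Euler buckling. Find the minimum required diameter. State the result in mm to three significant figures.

Required P_cr = n·P = 3.7 × 39.9 = 147.6 kN
L_e = K·L = 1 × 4.32 = 4.320 m
Required I = P_cr·L_e²/(π²E) = 1.476×10^5 × 4.320² / (π² × 1.96×10^11) = 1.424×10^-6 m⁴
I_req = 1.424×10^6 mm⁴
Solid circle: I = πd⁴/64  ⇒  d = (64I/π)^(1/4) = (64×1.424×10^6/π)^(1/4) = 73.4 mm

d ≈ 73.4 mm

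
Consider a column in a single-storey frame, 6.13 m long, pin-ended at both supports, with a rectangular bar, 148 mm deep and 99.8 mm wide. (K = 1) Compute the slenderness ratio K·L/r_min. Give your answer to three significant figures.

λ ≈ 213

Buckling occurs about the weak axis: I_min = h·b³/12 with b = 99.8 mm (the shorter side).
I_min = 148×99.8³/12 = 1.226×10^7 mm⁴
A = 1.477×10^4 mm²;  r_min = √(I/A) = √(1.226×10^7/1.477×10^4) = 28.81 mm
L_e = K·L = 1 × 6.13 m = 6.130 m = 6130.0 mm
λ = L_e / r_min = 6130.0 / 28.81 = 213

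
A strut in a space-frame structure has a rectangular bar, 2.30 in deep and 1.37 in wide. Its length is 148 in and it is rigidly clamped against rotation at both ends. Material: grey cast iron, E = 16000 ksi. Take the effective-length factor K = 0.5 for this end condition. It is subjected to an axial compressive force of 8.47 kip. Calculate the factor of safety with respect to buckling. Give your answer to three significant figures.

Buckling occurs about the weak axis: I_min = h·b³/12 with b = 1.37 in (the shorter side).
I_min = 2.30×1.37³/12 = 0.4928 in⁴
Effective length L_e = K·L = 0.5 × 148 = 74.00 in
P_cr = π²EI / L_e² = π² × 16000×10³ × 0.4928 / 74.00² = 1.421×10^4 lb
Factor of safety n = P_cr / P = 14.212 / 8.47 = 1.68

n ≈ 1.68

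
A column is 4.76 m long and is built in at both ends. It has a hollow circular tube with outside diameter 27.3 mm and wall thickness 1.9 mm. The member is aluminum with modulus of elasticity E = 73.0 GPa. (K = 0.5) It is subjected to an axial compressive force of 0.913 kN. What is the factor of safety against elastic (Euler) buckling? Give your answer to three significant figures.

Inner diameter d_i = 27.3 − 2×1.9 = 23.50 mm
I = π(d_o⁴ − d_i⁴)/64 = π(27.3⁴ − 23.50⁴)/64 = 1.230×10^4 mm⁴
I = 1.230×10^4 mm⁴ = 1.230×10^-8 m⁴
Effective length L_e = K·L = 0.5 × 4.76 = 2.380 m
P_cr = π²EI / L_e² = π² × 73.0×10⁹ × 1.230×10^-8 / 2.380² = 1.564×10^3 N
Factor of safety n = P_cr / P = 1.5639 / 0.913 = 1.71

n ≈ 1.71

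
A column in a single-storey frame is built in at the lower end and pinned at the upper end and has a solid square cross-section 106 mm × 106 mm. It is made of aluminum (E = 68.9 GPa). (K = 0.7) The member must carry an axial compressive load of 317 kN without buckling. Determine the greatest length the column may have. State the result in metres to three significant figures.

L_max ≈ 6.79 m

I = a⁴/12 = 106⁴/12 = 1.052×10^7 mm⁴
I = 1.052×10^-5 m⁴
At the buckling limit P_cr = P = 3.170×10^5 N
From P_cr = π²EI/(K·L)²:  L = (1/K)·√(π²EI/P_cr) = (1/0.7)·√(π²×6.89×10^10×1.052×10^-5/3.170×10^5)
L = 6.79 m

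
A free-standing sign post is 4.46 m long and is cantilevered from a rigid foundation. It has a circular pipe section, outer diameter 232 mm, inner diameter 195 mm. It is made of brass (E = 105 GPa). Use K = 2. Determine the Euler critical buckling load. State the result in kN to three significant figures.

P_cr ≈ 928 kN

d_o = 232 mm, d_i = 195 mm
I = π(d_o⁴ − d_i⁴)/64 = π(232⁴ − 195.0⁴)/64 = 7.123×10^7 mm⁴
I = 7.123×10^7 mm⁴ = 7.123×10^-5 m⁴
Effective length L_e = K·L = 2 × 4.46 = 8.920 m
P_cr = π²EI / L_e² = π² × 105×10⁹ × 7.123×10^-5 / 8.920² = 9.278×10^5 N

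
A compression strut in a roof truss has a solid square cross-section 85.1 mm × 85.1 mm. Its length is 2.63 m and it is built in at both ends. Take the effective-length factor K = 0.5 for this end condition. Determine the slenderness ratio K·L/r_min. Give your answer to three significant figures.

I = a⁴/12 = 85.1⁴/12 = 4.371×10^6 mm⁴
A = 7.242×10^3 mm²;  r_min = √(I/A) = √(4.371×10^6/7.242×10^3) = 24.57 mm
L_e = K·L = 0.5 × 2.63 m = 1.315 m = 1315.0 mm
λ = L_e / r_min = 1315.0 / 24.57 = 53.5

λ ≈ 53.5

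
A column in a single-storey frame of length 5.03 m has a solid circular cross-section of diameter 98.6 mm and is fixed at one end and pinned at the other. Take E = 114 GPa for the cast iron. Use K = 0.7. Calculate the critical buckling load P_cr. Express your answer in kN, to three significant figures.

I = πd⁴/64 = π×98.6⁴/64 = 4.640×10^6 mm⁴
I = 4.640×10^6 mm⁴ = 4.640×10^-6 m⁴
Effective length L_e = K·L = 0.7 × 5.03 = 3.521 m
P_cr = π²EI / L_e² = π² × 114×10⁹ × 4.640×10^-6 / 3.521² = 4.211×10^5 N

P_cr ≈ 421 kN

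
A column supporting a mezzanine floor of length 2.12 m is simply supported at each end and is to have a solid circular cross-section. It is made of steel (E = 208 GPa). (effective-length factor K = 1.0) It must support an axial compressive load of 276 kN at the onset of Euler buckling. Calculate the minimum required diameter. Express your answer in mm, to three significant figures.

d ≈ 59.2 mm

L_e = K·L = 1 × 2.12 = 2.120 m
Required I = P_cr·L_e²/(π²E) = 2.760×10^5 × 2.120² / (π² × 2.08×10^11) = 6.043×10^-7 m⁴
I_req = 6.043×10^5 mm⁴
Solid circle: I = πd⁴/64  ⇒  d = (64I/π)^(1/4) = (64×6.043×10^5/π)^(1/4) = 59.2 mm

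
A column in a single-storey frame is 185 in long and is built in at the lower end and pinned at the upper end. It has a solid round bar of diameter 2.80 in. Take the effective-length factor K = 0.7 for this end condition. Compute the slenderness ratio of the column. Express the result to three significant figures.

For a solid circle r = d/4 = 2.80/4 = 0.7000 in
L_e = K·L = 0.7 × 185 = 129.5 in
λ = L_e / r_min = 129.50 / 0.7000 = 185

λ ≈ 185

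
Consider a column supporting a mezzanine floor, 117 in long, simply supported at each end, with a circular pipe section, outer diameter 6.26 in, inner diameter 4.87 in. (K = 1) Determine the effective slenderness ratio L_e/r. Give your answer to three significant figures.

λ ≈ 59.0

d_o = 6.26 in, d_i = 4.87 in
I = π(d_o⁴ − d_i⁴)/64 = π(6.26⁴ − 4.870⁴)/64 = 47.77 in⁴
A = 12.15 in²;  r_min = √(I/A) = √(47.77/12.15) = 1.983 in
L_e = K·L = 1 × 117 = 117.0 in
λ = L_e / r_min = 117.00 / 1.983 = 59.0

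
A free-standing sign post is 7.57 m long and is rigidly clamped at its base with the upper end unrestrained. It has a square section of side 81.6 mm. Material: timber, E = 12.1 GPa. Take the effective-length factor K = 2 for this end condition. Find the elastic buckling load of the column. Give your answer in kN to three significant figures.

P_cr ≈ 1.92 kN

I = a⁴/12 = 81.6⁴/12 = 3.695×10^6 mm⁴
I = 3.695×10^6 mm⁴ = 3.695×10^-6 m⁴
Effective length L_e = K·L = 2 × 7.57 = 15.14 m
P_cr = π²EI / L_e² = π² × 12.1×10⁹ × 3.695×10^-6 / 15.14² = 1.925×10^3 N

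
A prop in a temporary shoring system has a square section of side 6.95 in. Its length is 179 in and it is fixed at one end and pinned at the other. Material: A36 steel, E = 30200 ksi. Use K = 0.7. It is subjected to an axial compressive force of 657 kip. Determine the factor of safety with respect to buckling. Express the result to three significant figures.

I = a⁴/12 = 6.95⁴/12 = 194.4 in⁴
Effective length L_e = K·L = 0.7 × 179 = 125.3 in
P_cr = π²EI / L_e² = π² × 30200×10³ × 194.4 / 125.3² = 3.691×10^6 lb
Factor of safety n = P_cr / P = 3691.2 / 657 = 5.62

n ≈ 5.62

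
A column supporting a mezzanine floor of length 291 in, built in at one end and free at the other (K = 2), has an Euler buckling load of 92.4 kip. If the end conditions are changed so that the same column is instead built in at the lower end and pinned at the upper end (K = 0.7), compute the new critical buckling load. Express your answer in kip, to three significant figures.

P_cr ∝ 1/K², so P_cr,new = P_cr,old × (K_old/K_new)² = 92.4 × (2/0.7)²
= 92.4 × 8.163 = 754 kip

P_cr ≈ 754 kip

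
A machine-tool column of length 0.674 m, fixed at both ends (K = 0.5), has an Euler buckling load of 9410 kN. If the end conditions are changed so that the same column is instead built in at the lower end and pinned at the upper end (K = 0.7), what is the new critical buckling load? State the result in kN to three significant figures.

P_cr ≈ 4800 kN

P_cr ∝ 1/K², so P_cr,new = P_cr,old × (K_old/K_new)² = 9410 × (0.5/0.7)²
= 9410 × 0.5102 = 4800 kN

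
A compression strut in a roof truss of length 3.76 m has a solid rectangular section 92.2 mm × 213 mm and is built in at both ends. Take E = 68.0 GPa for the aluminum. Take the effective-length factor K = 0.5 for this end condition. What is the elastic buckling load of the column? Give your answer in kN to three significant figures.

Buckling occurs about the weak axis: I_min = h·b³/12 with b = 92.2 mm (the shorter side).
I_min = 213×92.2³/12 = 1.391×10^7 mm⁴
I = 1.391×10^7 mm⁴ = 1.391×10^-5 m⁴
Effective length L_e = K·L = 0.5 × 3.76 = 1.880 m
P_cr = π²EI / L_e² = π² × 68.0×10⁹ × 1.391×10^-5 / 1.880² = 2.642×10^6 N

P_cr ≈ 2640 kN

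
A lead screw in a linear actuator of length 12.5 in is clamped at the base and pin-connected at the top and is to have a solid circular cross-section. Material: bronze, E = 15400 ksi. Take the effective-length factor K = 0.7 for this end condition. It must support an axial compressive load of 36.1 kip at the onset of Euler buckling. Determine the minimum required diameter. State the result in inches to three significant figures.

L_e = K·L = 0.7 × 12.5 = 8.750 in
Required I = P_cr·L_e²/(π²E) = 3.610×10^4 × 8.750² / (π² × 1.54×10^7) = 1.818×10^-2 in⁴
Solid circle: I = πd⁴/64  ⇒  d = (64I/π)^(1/4) = (64×1.818×10^-2/π)^(1/4) = 0.780 in

d ≈ 0.780 in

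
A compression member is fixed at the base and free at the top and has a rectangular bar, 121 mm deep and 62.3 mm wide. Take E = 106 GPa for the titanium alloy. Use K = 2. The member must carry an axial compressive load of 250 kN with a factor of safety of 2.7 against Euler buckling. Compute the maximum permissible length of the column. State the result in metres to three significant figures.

Buckling occurs about the weak axis: I_min = h·b³/12 with b = 62.3 mm (the shorter side).
I_min = 121×62.3³/12 = 2.438×10^6 mm⁴
I = 2.438×10^-6 m⁴
Required critical load P_cr = n·P = 2.7 × 250 = 675.0 kN = 6.750×10^5 N
From P_cr = π²EI/(K·L)²:  L = (1/K)·√(π²EI/P_cr) = (1/2)·√(π²×1.06×10^11×2.438×10^-6/6.750×10^5)
L = 0.972 m

L_max ≈ 0.972 m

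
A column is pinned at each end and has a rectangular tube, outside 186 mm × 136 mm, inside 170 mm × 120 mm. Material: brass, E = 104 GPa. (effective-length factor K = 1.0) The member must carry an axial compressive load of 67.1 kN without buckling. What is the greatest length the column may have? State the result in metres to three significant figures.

L_max ≈ 14.9 m

Weak-axis I_min = (h_o·b_o³ − h_i·b_i³)/12 with b_o = 136, b_i = 120.0 mm (shorter outer/inner sides).
I_min = (186×136³ − 170.0×120.0³)/12 = 1.451×10^7 mm⁴
I = 1.451×10^-5 m⁴
At the buckling limit P_cr = P = 6.710×10^4 N
From P_cr = π²EI/(K·L)²:  L = (1/K)·√(π²EI/P_cr) = (1/1)·√(π²×1.04×10^11×1.451×10^-5/6.710×10^4)
L = 14.9 m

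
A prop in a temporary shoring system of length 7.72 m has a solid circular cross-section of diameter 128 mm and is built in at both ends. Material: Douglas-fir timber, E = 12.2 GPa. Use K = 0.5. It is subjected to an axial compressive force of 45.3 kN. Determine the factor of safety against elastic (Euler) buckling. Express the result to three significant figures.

I = πd⁴/64 = π×128⁴/64 = 1.318×10^7 mm⁴
I = 1.318×10^7 mm⁴ = 1.318×10^-5 m⁴
Effective length L_e = K·L = 0.5 × 7.72 = 3.860 m
P_cr = π²EI / L_e² = π² × 12.2×10⁹ × 1.318×10^-5 / 3.860² = 1.065×10^5 N
Factor of safety n = P_cr / P = 106.49 / 45.3 = 2.35

n ≈ 2.35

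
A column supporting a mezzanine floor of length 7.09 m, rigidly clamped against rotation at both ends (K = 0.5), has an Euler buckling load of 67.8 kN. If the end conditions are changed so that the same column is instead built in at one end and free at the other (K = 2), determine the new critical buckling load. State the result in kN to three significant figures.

P_cr ≈ 4.24 kN

P_cr ∝ 1/K², so P_cr,new = P_cr,old × (K_old/K_new)² = 67.8 × (0.5/2)²
= 67.8 × 0.06250 = 4.24 kN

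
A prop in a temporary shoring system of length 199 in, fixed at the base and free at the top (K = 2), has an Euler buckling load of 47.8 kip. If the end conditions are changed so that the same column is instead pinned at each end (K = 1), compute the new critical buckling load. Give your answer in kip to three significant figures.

P_cr ≈ 191 kip

P_cr ∝ 1/K², so P_cr,new = P_cr,old × (K_old/K_new)² = 47.8 × (2/1)²
= 47.8 × 4.000 = 191 kip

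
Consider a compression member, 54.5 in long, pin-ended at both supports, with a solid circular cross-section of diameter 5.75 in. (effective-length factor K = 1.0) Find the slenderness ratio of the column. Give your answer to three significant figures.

For a solid circle r = d/4 = 5.75/4 = 1.438 in
L_e = K·L = 1 × 54.5 = 54.50 in
λ = L_e / r_min = 54.500 / 1.438 = 37.9

λ ≈ 37.9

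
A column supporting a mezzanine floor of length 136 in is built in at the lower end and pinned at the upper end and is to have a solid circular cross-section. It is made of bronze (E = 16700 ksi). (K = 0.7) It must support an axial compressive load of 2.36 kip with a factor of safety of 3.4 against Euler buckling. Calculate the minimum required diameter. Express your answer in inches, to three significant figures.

Required P_cr = n·P = 3.4 × 2.36 = 8.024 kip
L_e = K·L = 0.7 × 136 = 95.20 in
Required I = P_cr·L_e²/(π²E) = 8.024×10^3 × 95.20² / (π² × 1.67×10^7) = 0.4412 in⁴
Solid circle: I = πd⁴/64  ⇒  d = (64I/π)^(1/4) = (64×0.4412/π)^(1/4) = 1.73 in

d ≈ 1.73 in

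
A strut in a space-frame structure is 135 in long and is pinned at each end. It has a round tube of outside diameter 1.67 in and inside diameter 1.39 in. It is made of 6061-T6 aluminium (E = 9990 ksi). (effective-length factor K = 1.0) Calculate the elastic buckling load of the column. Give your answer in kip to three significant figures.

P_cr ≈ 1.07 kip

d_o = 1.67 in, d_i = 1.39 in
I = π(d_o⁴ − d_i⁴)/64 = π(1.67⁴ − 1.390⁴)/64 = 0.1986 in⁴
Effective length L_e = K·L = 1 × 135 = 135.0 in
P_cr = π²EI / L_e² = π² × 9990×10³ × 0.1986 / 135.0² = 1.074×10^3 lb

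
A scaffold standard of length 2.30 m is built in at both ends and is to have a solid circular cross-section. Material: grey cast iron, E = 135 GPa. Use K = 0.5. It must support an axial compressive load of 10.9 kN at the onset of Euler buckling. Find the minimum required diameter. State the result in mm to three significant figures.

L_e = K·L = 0.5 × 2.30 = 1.150 m
Required I = P_cr·L_e²/(π²E) = 1.090×10^4 × 1.150² / (π² × 1.35×10^11) = 1.082×10^-8 m⁴
I_req = 1.082×10^4 mm⁴
Solid circle: I = πd⁴/64  ⇒  d = (64I/π)^(1/4) = (64×1.082×10^4/π)^(1/4) = 21.7 mm

d ≈ 21.7 mm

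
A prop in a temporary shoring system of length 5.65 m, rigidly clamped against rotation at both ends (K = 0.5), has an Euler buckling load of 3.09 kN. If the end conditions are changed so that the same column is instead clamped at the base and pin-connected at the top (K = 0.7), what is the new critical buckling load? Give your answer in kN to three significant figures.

P_cr ≈ 1.58 kN

P_cr ∝ 1/K², so P_cr,new = P_cr,old × (K_old/K_new)² = 3.09 × (0.5/0.7)²
= 3.09 × 0.5102 = 1.58 kN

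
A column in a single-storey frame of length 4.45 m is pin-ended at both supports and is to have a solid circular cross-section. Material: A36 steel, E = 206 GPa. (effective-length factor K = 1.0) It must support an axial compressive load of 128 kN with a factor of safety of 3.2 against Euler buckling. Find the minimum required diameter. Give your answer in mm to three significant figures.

Required P_cr = n·P = 3.2 × 128 = 409.6 kN
L_e = K·L = 1 × 4.45 = 4.450 m
Required I = P_cr·L_e²/(π²E) = 4.096×10^5 × 4.450² / (π² × 2.06×10^11) = 3.989×10^-6 m⁴
I_req = 3.989×10^6 mm⁴
Solid circle: I = πd⁴/64  ⇒  d = (64I/π)^(1/4) = (64×3.989×10^6/π)^(1/4) = 94.9 mm

d ≈ 94.9 mm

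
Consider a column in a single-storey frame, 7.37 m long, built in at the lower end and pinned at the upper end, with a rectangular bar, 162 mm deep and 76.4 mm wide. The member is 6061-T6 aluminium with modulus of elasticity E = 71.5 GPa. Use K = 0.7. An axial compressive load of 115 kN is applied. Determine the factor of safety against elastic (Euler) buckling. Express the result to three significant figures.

n ≈ 1.39

Buckling occurs about the weak axis: I_min = h·b³/12 with b = 76.4 mm (the shorter side).
I_min = 162×76.4³/12 = 6.020×10^6 mm⁴
I = 6.020×10^6 mm⁴ = 6.020×10^-6 m⁴
Effective length L_e = K·L = 0.7 × 7.37 = 5.159 m
P_cr = π²EI / L_e² = π² × 71.5×10⁹ × 6.020×10^-6 / 5.159² = 1.596×10^5 N
Factor of safety n = P_cr / P = 159.62 / 115 = 1.39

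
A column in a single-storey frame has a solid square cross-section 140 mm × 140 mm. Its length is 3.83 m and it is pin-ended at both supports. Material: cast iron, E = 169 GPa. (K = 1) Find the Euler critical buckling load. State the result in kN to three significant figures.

I = a⁴/12 = 140⁴/12 = 3.201×10^7 mm⁴
I = 3.201×10^7 mm⁴ = 3.201×10^-5 m⁴
Effective length L_e = K·L = 1 × 3.83 = 3.830 m
P_cr = π²EI / L_e² = π² × 169×10⁹ × 3.201×10^-5 / 3.830² = 3.640×10^6 N

P_cr ≈ 3640 kN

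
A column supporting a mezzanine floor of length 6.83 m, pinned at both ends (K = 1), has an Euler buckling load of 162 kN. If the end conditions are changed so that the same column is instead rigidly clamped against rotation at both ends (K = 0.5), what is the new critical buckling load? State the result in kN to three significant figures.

P_cr ≈ 648 kN

P_cr ∝ 1/K², so P_cr,new = P_cr,old × (K_old/K_new)² = 162 × (1/0.5)²
= 162 × 4.000 = 648 kN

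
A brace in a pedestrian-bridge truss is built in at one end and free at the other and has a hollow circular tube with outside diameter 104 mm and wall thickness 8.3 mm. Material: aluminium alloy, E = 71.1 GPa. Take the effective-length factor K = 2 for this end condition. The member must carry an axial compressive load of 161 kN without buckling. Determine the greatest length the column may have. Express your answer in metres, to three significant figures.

L_max ≈ 1.77 m

Inner diameter d_i = 104 − 2×8.3 = 87.40 mm
I = π(d_o⁴ − d_i⁴)/64 = π(104⁴ − 87.40⁴)/64 = 2.878×10^6 mm⁴
I = 2.878×10^-6 m⁴
At the buckling limit P_cr = P = 1.610×10^5 N
From P_cr = π²EI/(K·L)²:  L = (1/K)·√(π²EI/P_cr) = (1/2)·√(π²×7.11×10^10×2.878×10^-6/1.610×10^5)
L = 1.77 m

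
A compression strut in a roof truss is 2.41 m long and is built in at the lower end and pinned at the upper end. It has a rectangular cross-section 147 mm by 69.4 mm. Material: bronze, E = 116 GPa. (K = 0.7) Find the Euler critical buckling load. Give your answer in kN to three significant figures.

Buckling occurs about the weak axis: I_min = h·b³/12 with b = 69.4 mm (the shorter side).
I_min = 147×69.4³/12 = 4.095×10^6 mm⁴
I = 4.095×10^6 mm⁴ = 4.095×10^-6 m⁴
Effective length L_e = K·L = 0.7 × 2.41 = 1.687 m
P_cr = π²EI / L_e² = π² × 116×10⁹ × 4.095×10^-6 / 1.687² = 1.647×10^6 N

P_cr ≈ 1650 kN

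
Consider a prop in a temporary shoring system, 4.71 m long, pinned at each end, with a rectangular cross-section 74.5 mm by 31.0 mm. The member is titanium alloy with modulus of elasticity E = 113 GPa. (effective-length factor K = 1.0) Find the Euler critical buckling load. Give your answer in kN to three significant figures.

P_cr ≈ 9.30 kN

Buckling occurs about the weak axis: I_min = h·b³/12 with b = 31.0 mm (the shorter side).
I_min = 74.5×31.0³/12 = 1.850×10^5 mm⁴
I = 1.850×10^5 mm⁴ = 1.850×10^-7 m⁴
Effective length L_e = K·L = 1 × 4.71 = 4.710 m
P_cr = π²EI / L_e² = π² × 113×10⁹ × 1.850×10^-7 / 4.710² = 9.298×10^3 N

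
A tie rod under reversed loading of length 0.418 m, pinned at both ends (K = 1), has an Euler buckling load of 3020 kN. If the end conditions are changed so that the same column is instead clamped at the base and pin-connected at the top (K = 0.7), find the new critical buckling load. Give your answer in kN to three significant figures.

P_cr ≈ 6160 kN

P_cr ∝ 1/K², so P_cr,new = P_cr,old × (K_old/K_new)² = 3020 × (1/0.7)²
= 3020 × 2.041 = 6160 kN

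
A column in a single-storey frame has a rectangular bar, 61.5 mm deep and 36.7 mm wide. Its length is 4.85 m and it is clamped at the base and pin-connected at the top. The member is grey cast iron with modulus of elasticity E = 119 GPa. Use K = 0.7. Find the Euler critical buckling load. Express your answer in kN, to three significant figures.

Buckling occurs about the weak axis: I_min = h·b³/12 with b = 36.7 mm (the shorter side).
I_min = 61.5×36.7³/12 = 2.533×10^5 mm⁴
I = 2.533×10^5 mm⁴ = 2.533×10^-7 m⁴
Effective length L_e = K·L = 0.7 × 4.85 = 3.395 m
P_cr = π²EI / L_e² = π² × 119×10⁹ × 2.533×10^-7 / 3.395² = 2.581×10^4 N

P_cr ≈ 25.8 kN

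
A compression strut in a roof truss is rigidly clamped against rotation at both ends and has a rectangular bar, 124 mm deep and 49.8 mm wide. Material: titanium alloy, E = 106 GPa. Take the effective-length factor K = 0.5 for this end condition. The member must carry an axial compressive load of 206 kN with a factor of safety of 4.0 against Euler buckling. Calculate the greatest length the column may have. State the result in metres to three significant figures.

L_max ≈ 2.55 m

Buckling occurs about the weak axis: I_min = h·b³/12 with b = 49.8 mm (the shorter side).
I_min = 124×49.8³/12 = 1.276×10^6 mm⁴
I = 1.276×10^-6 m⁴
Required critical load P_cr = n·P = 4.0 × 206 = 824.0 kN = 8.240×10^5 N
From P_cr = π²EI/(K·L)²:  L = (1/K)·√(π²EI/P_cr) = (1/0.5)·√(π²×1.06×10^11×1.276×10^-6/8.240×10^5)
L = 2.55 m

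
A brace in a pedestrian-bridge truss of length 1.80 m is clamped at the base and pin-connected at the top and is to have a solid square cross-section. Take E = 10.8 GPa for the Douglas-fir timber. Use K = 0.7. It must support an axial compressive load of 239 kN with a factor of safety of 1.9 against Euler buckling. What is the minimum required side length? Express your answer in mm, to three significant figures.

Required P_cr = n·P = 1.9 × 239 = 454.1 kN
L_e = K·L = 0.7 × 1.80 = 1.260 m
Required I = P_cr·L_e²/(π²E) = 4.541×10^5 × 1.260² / (π² × 1.08×10^10) = 6.763×10^-6 m⁴
I_req = 6.763×10^6 mm⁴
Solid square: I = a⁴/12  ⇒  a = (12I)^(1/4) = (12×6.763×10^6)^(1/4) = 94.9 mm

a ≈ 94.9 mm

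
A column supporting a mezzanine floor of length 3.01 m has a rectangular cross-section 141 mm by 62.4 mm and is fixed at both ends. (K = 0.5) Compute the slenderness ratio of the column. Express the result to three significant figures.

Buckling occurs about the weak axis: I_min = h·b³/12 with b = 62.4 mm (the shorter side).
I_min = 141×62.4³/12 = 2.855×10^6 mm⁴
A = 8.798×10^3 mm²;  r_min = √(I/A) = √(2.855×10^6/8.798×10^3) = 18.01 mm
L_e = K·L = 0.5 × 3.01 m = 1.505 m = 1505.0 mm
λ = L_e / r_min = 1505.0 / 18.01 = 83.5

λ ≈ 83.5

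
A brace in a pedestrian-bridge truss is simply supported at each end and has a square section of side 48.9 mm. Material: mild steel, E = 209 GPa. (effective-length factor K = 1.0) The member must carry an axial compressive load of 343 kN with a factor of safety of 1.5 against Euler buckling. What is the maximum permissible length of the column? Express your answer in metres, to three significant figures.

I = a⁴/12 = 48.9⁴/12 = 4.765×10^5 mm⁴
I = 4.765×10^-7 m⁴
Required critical load P_cr = n·P = 1.5 × 343 = 514.5 kN = 5.145×10^5 N
From P_cr = π²EI/(K·L)²:  L = (1/K)·√(π²EI/P_cr) = (1/1)·√(π²×2.09×10^11×4.765×10^-7/5.145×10^5)
L = 1.38 m

L_max ≈ 1.38 m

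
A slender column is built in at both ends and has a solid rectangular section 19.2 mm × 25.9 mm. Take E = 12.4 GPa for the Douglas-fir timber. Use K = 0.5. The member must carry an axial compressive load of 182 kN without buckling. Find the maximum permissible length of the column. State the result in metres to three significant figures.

L_max ≈ 0.203 m

Buckling occurs about the weak axis: I_min = h·b³/12 with b = 19.2 mm (the shorter side).
I_min = 25.9×19.2³/12 = 1.528×10^4 mm⁴
I = 1.528×10^-8 m⁴
At the buckling limit P_cr = P = 1.820×10^5 N
From P_cr = π²EI/(K·L)²:  L = (1/K)·√(π²EI/P_cr) = (1/0.5)·√(π²×1.24×10^10×1.528×10^-8/1.820×10^5)
L = 0.203 m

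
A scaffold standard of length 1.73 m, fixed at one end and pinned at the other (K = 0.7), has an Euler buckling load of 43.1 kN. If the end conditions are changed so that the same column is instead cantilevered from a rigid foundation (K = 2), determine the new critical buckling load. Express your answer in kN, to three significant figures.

P_cr ∝ 1/K², so P_cr,new = P_cr,old × (K_old/K_new)² = 43.1 × (0.7/2)²
= 43.1 × 0.1225 = 5.28 kN

P_cr ≈ 5.28 kN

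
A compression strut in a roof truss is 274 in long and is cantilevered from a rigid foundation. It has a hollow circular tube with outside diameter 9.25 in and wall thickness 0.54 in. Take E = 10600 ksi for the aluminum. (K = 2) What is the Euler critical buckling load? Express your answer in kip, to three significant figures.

P_cr ≈ 49.0 kip

Inner diameter d_i = 9.25 − 2×0.54 = 8.170 in
I = π(d_o⁴ − d_i⁴)/64 = π(9.25⁴ − 8.170⁴)/64 = 140.7 in⁴
Effective length L_e = K·L = 2 × 274 = 548.0 in
P_cr = π²EI / L_e² = π² × 10600×10³ × 140.7 / 548.0² = 4.900×10^4 lb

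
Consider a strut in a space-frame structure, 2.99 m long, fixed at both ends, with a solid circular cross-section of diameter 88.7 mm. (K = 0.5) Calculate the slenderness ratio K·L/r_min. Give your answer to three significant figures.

λ ≈ 67.4

For a solid circle r = d/4 = 88.7/4 = 22.18 mm
L_e = K·L = 0.5 × 2.99 m = 1.495 m = 1495.0 mm
λ = L_e / r_min = 1495.0 / 22.18 = 67.4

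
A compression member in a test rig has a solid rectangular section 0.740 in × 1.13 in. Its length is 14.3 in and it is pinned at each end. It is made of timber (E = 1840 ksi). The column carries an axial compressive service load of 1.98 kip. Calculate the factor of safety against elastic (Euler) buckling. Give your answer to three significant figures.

n ≈ 1.71

Buckling occurs about the weak axis: I_min = h·b³/12 with b = 0.740 in (the shorter side).
I_min = 1.13×0.740³/12 = 3.816×10^-2 in⁴
Effective length L_e = K·L = 1 × 14.3 = 14.30 in
P_cr = π²EI / L_e² = π² × 1840×10³ × 3.816×10^-2 / 14.30² = 3.389×10^3 lb
Factor of safety n = P_cr / P = 3.3887 / 1.98 = 1.71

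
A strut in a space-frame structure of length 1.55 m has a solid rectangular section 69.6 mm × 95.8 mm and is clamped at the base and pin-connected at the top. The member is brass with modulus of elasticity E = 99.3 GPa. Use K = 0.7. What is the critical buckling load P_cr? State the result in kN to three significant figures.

P_cr ≈ 2240 kN

Buckling occurs about the weak axis: I_min = h·b³/12 with b = 69.6 mm (the shorter side).
I_min = 95.8×69.6³/12 = 2.692×10^6 mm⁴
I = 2.692×10^6 mm⁴ = 2.692×10^-6 m⁴
Effective length L_e = K·L = 0.7 × 1.55 = 1.085 m
P_cr = π²EI / L_e² = π² × 99.3×10⁹ × 2.692×10^-6 / 1.085² = 2.241×10^6 N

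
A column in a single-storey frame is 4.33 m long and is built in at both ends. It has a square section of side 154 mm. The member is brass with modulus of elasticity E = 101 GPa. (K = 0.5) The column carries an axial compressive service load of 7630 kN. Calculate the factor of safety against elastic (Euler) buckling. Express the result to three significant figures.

n ≈ 1.31

I = a⁴/12 = 154⁴/12 = 4.687×10^7 mm⁴
I = 4.687×10^7 mm⁴ = 4.687×10^-5 m⁴
Effective length L_e = K·L = 0.5 × 4.33 = 2.165 m
P_cr = π²EI / L_e² = π² × 101×10⁹ × 4.687×10^-5 / 2.165² = 9.968×10^6 N
Factor of safety n = P_cr / P = 9968.0 / 7630 = 1.31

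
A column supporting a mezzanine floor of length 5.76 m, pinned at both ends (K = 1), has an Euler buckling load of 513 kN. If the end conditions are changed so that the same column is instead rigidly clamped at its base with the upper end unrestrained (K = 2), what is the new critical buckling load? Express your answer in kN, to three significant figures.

P_cr ≈ 128 kN

P_cr ∝ 1/K², so P_cr,new = P_cr,old × (K_old/K_new)² = 513 × (1/2)²
= 513 × 0.2500 = 128 kN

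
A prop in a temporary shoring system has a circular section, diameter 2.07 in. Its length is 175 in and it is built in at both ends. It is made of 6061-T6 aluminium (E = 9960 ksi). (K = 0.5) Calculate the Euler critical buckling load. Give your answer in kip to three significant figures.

I = πd⁴/64 = π×2.07⁴/64 = 0.9013 in⁴
Effective length L_e = K·L = 0.5 × 175 = 87.50 in
P_cr = π²EI / L_e² = π² × 9960×10³ × 0.9013 / 87.50² = 1.157×10^4 lb

P_cr ≈ 11.6 kip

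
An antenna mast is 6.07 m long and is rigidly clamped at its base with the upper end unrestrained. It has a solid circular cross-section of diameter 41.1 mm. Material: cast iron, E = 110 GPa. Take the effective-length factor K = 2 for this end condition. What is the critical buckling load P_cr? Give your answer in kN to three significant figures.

I = πd⁴/64 = π×41.1⁴/64 = 1.401×10^5 mm⁴
I = 1.401×10^5 mm⁴ = 1.401×10^-7 m⁴
Effective length L_e = K·L = 2 × 6.07 = 12.14 m
P_cr = π²EI / L_e² = π² × 110×10⁹ × 1.401×10^-7 / 12.14² = 1.032×10^3 N

P_cr ≈ 1.03 kN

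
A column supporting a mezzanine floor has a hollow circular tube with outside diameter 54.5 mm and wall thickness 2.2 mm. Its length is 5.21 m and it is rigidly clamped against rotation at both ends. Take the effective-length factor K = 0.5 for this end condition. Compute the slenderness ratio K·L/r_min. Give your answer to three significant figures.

λ ≈ 141

Inner diameter d_i = 54.5 − 2×2.2 = 50.10 mm
I = π(d_o⁴ − d_i⁴)/64 = π(54.5⁴ − 50.10⁴)/64 = 1.238×10^5 mm⁴
A = 361.5 mm²;  r_min = √(I/A) = √(1.238×10^5/361.5) = 18.51 mm
L_e = K·L = 0.5 × 5.21 m = 2.605 m = 2605.0 mm
λ = L_e / r_min = 2605.0 / 18.51 = 141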